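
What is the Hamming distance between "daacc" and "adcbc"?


Comparing "daacc" and "adcbc" position by position:
  Position 0: 'd' vs 'a' => differ
  Position 1: 'a' vs 'd' => differ
  Position 2: 'a' vs 'c' => differ
  Position 3: 'c' vs 'b' => differ
  Position 4: 'c' vs 'c' => same
Total differences (Hamming distance): 4

4


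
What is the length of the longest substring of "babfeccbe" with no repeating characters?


Input: "babfeccbe"
Sliding window (track last position of each char):
  Position 0 ('b'): window [0,0] length 1 -- new best
  Position 1 ('a'): window [0,1] length 2 -- new best
  Position 2 ('b'): repeat (last at 0), move window start to 1
  Position 2 ('b'): window [1,2] length 2
  Position 3 ('f'): window [1,3] length 3 -- new best
  Position 4 ('e'): window [1,4] length 4 -- new best
  Position 5 ('c'): window [1,5] length 5 -- new best
  Position 6 ('c'): repeat (last at 5), move window start to 6
  Position 6 ('c'): window [6,6] length 1
  Position 7 ('b'): window [6,7] length 2
  Position 8 ('e'): window [6,8] length 3
Longest substring with no repeats: "abfec" with length 5

5


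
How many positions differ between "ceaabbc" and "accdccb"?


Comparing "ceaabbc" and "accdccb" position by position:
  Position 0: 'c' vs 'a' => DIFFER
  Position 1: 'e' vs 'c' => DIFFER
  Position 2: 'a' vs 'c' => DIFFER
  Position 3: 'a' vs 'd' => DIFFER
  Position 4: 'b' vs 'c' => DIFFER
  Position 5: 'b' vs 'c' => DIFFER
  Position 6: 'c' vs 'b' => DIFFER
Positions that differ: 7

7


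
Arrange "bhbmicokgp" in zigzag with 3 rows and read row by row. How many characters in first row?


Zigzag "bhbmicokgp" into 3 rows:
Placing characters:
  'b' => row 0
  'h' => row 1
  'b' => row 2
  'm' => row 1
  'i' => row 0
  'c' => row 1
  'o' => row 2
  'k' => row 1
  'g' => row 0
  'p' => row 1
Rows:
  Row 0: "big"
  Row 1: "hmckp"
  Row 2: "bo"
First row length: 3

3


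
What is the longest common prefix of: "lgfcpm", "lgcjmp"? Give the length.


Words: lgfcpm, lgcjmp
  Position 0: all 'l' => match
  Position 1: all 'g' => match
  Position 2: ('f', 'c') => mismatch, stop
LCP = "lg" (length 2)

2


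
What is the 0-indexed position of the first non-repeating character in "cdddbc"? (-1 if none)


Input: cdddbc
Character frequencies:
  'b': 1
  'c': 2
  'd': 3
Scanning left to right for freq == 1:
  Position 0 ('c'): freq=2, skip
  Position 1 ('d'): freq=3, skip
  Position 2 ('d'): freq=3, skip
  Position 3 ('d'): freq=3, skip
  Position 4 ('b'): unique! => answer = 4

4


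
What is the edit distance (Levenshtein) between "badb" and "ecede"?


Computing edit distance: "badb" -> "ecede"
DP table:
           e    c    e    d    e
      0    1    2    3    4    5
  b   1    1    2    3    4    5
  a   2    2    2    3    4    5
  d   3    3    3    3    3    4
  b   4    4    4    4    4    4
Edit distance = dp[4][5] = 4

4


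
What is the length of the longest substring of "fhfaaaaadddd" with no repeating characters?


Input: "fhfaaaaadddd"
Sliding window (track last position of each char):
  Position 0 ('f'): window [0,0] length 1 -- new best
  Position 1 ('h'): window [0,1] length 2 -- new best
  Position 2 ('f'): repeat (last at 0), move window start to 1
  Position 2 ('f'): window [1,2] length 2
  Position 3 ('a'): window [1,3] length 3 -- new best
  Position 4 ('a'): repeat (last at 3), move window start to 4
  Position 4 ('a'): window [4,4] length 1
  Position 5 ('a'): repeat (last at 4), move window start to 5
  Position 5 ('a'): window [5,5] length 1
  Position 6 ('a'): repeat (last at 5), move window start to 6
  Position 6 ('a'): window [6,6] length 1
  Position 7 ('a'): repeat (last at 6), move window start to 7
  Position 7 ('a'): window [7,7] length 1
  Position 8 ('d'): window [7,8] length 2
  Position 9 ('d'): repeat (last at 8), move window start to 9
  Position 9 ('d'): window [9,9] length 1
  Position 10 ('d'): repeat (last at 9), move window start to 10
  Position 10 ('d'): window [10,10] length 1
  Position 11 ('d'): repeat (last at 10), move window start to 11
  Position 11 ('d'): window [11,11] length 1
Longest substring with no repeats: "hfa" with length 3

3


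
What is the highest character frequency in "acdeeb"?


Input: acdeeb
Character counts:
  'a': 1
  'b': 1
  'c': 1
  'd': 1
  'e': 2
Maximum frequency: 2

2


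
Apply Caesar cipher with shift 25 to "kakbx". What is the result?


Caesar cipher: shift "kakbx" by 25
  'k' (pos 10) + 25 = pos 9 = 'j'
  'a' (pos 0) + 25 = pos 25 = 'z'
  'k' (pos 10) + 25 = pos 9 = 'j'
  'b' (pos 1) + 25 = pos 0 = 'a'
  'x' (pos 23) + 25 = pos 22 = 'w'
Result: jzjaw

jzjaw


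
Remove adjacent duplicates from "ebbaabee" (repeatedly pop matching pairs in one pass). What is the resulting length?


Input: ebbaabee
Stack-based adjacent duplicate removal:
  Read 'e': push. Stack: e
  Read 'b': push. Stack: eb
  Read 'b': matches stack top 'b' => pop. Stack: e
  Read 'a': push. Stack: ea
  Read 'a': matches stack top 'a' => pop. Stack: e
  Read 'b': push. Stack: eb
  Read 'e': push. Stack: ebe
  Read 'e': matches stack top 'e' => pop. Stack: eb
Final stack: "eb" (length 2)

2


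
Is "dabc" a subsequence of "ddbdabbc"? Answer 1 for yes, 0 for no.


Check if "dabc" is a subsequence of "ddbdabbc"
Greedy scan:
  Position 0 ('d'): matches sub[0] = 'd'
  Position 1 ('d'): no match needed
  Position 2 ('b'): no match needed
  Position 3 ('d'): no match needed
  Position 4 ('a'): matches sub[1] = 'a'
  Position 5 ('b'): matches sub[2] = 'b'
  Position 6 ('b'): no match needed
  Position 7 ('c'): matches sub[3] = 'c'
All 4 characters matched => is a subsequence

1


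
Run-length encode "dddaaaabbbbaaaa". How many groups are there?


Input: dddaaaabbbbaaaa
Scanning for consecutive runs:
  Group 1: 'd' x 3 (positions 0-2)
  Group 2: 'a' x 4 (positions 3-6)
  Group 3: 'b' x 4 (positions 7-10)
  Group 4: 'a' x 4 (positions 11-14)
Total groups: 4

4


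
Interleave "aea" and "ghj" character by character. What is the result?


Interleaving "aea" and "ghj":
  Position 0: 'a' from first, 'g' from second => "ag"
  Position 1: 'e' from first, 'h' from second => "eh"
  Position 2: 'a' from first, 'j' from second => "aj"
Result: agehaj

agehaj


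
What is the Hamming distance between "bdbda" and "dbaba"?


Comparing "bdbda" and "dbaba" position by position:
  Position 0: 'b' vs 'd' => differ
  Position 1: 'd' vs 'b' => differ
  Position 2: 'b' vs 'a' => differ
  Position 3: 'd' vs 'b' => differ
  Position 4: 'a' vs 'a' => same
Total differences (Hamming distance): 4

4


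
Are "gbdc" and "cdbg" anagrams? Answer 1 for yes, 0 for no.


Strings: "gbdc", "cdbg"
Sorted first:  bcdg
Sorted second: bcdg
Sorted forms match => anagrams

1


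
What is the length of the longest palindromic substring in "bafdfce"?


Input: "bafdfce"
Checking substrings for palindromes:
  [2:5] "fdf" (len 3) => palindrome
Longest palindromic substring: "fdf" with length 3

3


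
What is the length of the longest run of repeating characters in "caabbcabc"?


Input: "caabbcabc"
Scanning for longest run:
  Position 1 ('a'): new char, reset run to 1
  Position 2 ('a'): continues run of 'a', length=2
  Position 3 ('b'): new char, reset run to 1
  Position 4 ('b'): continues run of 'b', length=2
  Position 5 ('c'): new char, reset run to 1
  Position 6 ('a'): new char, reset run to 1
  Position 7 ('b'): new char, reset run to 1
  Position 8 ('c'): new char, reset run to 1
Longest run: 'a' with length 2

2


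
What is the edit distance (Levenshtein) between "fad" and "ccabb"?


Computing edit distance: "fad" -> "ccabb"
DP table:
           c    c    a    b    b
      0    1    2    3    4    5
  f   1    1    2    3    4    5
  a   2    2    2    2    3    4
  d   3    3    3    3    3    4
Edit distance = dp[3][5] = 4

4


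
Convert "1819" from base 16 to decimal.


Input: "1819" in base 16
Positional expansion:
  Digit '1' (value 1) x 16^3 = 4096
  Digit '8' (value 8) x 16^2 = 2048
  Digit '1' (value 1) x 16^1 = 16
  Digit '9' (value 9) x 16^0 = 9
Sum = 6169

6169


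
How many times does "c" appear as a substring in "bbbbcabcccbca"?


Searching for "c" in "bbbbcabcccbca"
Scanning each position:
  Position 0: "b" => no
  Position 1: "b" => no
  Position 2: "b" => no
  Position 3: "b" => no
  Position 4: "c" => MATCH
  Position 5: "a" => no
  Position 6: "b" => no
  Position 7: "c" => MATCH
  Position 8: "c" => MATCH
  Position 9: "c" => MATCH
  Position 10: "b" => no
  Position 11: "c" => MATCH
  Position 12: "a" => no
Total occurrences: 5

5


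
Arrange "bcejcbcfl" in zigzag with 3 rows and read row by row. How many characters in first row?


Zigzag "bcejcbcfl" into 3 rows:
Placing characters:
  'b' => row 0
  'c' => row 1
  'e' => row 2
  'j' => row 1
  'c' => row 0
  'b' => row 1
  'c' => row 2
  'f' => row 1
  'l' => row 0
Rows:
  Row 0: "bcl"
  Row 1: "cjbf"
  Row 2: "ec"
First row length: 3

3


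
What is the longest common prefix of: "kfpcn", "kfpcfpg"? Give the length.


Words: kfpcn, kfpcfpg
  Position 0: all 'k' => match
  Position 1: all 'f' => match
  Position 2: all 'p' => match
  Position 3: all 'c' => match
  Position 4: ('n', 'f') => mismatch, stop
LCP = "kfpc" (length 4)

4


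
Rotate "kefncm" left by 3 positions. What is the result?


Input: "kefncm", rotate left by 3
First 3 characters: "kef"
Remaining characters: "ncm"
Concatenate remaining + first: "ncm" + "kef" = "ncmkef"

ncmkef


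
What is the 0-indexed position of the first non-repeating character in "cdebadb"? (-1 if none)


Input: cdebadb
Character frequencies:
  'a': 1
  'b': 2
  'c': 1
  'd': 2
  'e': 1
Scanning left to right for freq == 1:
  Position 0 ('c'): unique! => answer = 0

0


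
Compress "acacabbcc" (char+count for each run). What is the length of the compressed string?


Input: acacabbcc
Runs:
  'a' x 1 => "a1"
  'c' x 1 => "c1"
  'a' x 1 => "a1"
  'c' x 1 => "c1"
  'a' x 1 => "a1"
  'b' x 2 => "b2"
  'c' x 2 => "c2"
Compressed: "a1c1a1c1a1b2c2"
Compressed length: 14

14


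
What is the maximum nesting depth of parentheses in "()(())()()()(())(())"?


Input: "()(())()()()(())(())"
Tracking depth:
  Position 0 '(': depth becomes 1
  Position 1 ')': depth becomes 0
  Position 2 '(': depth becomes 1
  Position 3 '(': depth becomes 2
  Position 4 ')': depth becomes 1
  Position 5 ')': depth becomes 0
  Position 6 '(': depth becomes 1
  Position 7 ')': depth becomes 0
  Position 8 '(': depth becomes 1
  Position 9 ')': depth becomes 0
  Position 10 '(': depth becomes 1
  Position 11 ')': depth becomes 0
  Position 12 '(': depth becomes 1
  Position 13 '(': depth becomes 2
  Position 14 ')': depth becomes 1
  Position 15 ')': depth becomes 0
  Position 16 '(': depth becomes 1
  Position 17 '(': depth becomes 2
  Position 18 ')': depth becomes 1
  Position 19 ')': depth becomes 0
Maximum depth reached: 2

2


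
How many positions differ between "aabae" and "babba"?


Comparing "aabae" and "babba" position by position:
  Position 0: 'a' vs 'b' => DIFFER
  Position 1: 'a' vs 'a' => same
  Position 2: 'b' vs 'b' => same
  Position 3: 'a' vs 'b' => DIFFER
  Position 4: 'e' vs 'a' => DIFFER
Positions that differ: 3

3


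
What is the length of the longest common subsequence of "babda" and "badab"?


LCS of "babda" and "badab"
DP table:
           b    a    d    a    b
      0    0    0    0    0    0
  b   0    1    1    1    1    1
  a   0    1    2    2    2    2
  b   0    1    2    2    2    3
  d   0    1    2    3    3    3
  a   0    1    2    3    4    4
LCS length = dp[5][5] = 4

4


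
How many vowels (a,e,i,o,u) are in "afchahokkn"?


Input: afchahokkn
Checking each character:
  'a' at position 0: vowel (running total: 1)
  'f' at position 1: consonant
  'c' at position 2: consonant
  'h' at position 3: consonant
  'a' at position 4: vowel (running total: 2)
  'h' at position 5: consonant
  'o' at position 6: vowel (running total: 3)
  'k' at position 7: consonant
  'k' at position 8: consonant
  'n' at position 9: consonant
Total vowels: 3

3


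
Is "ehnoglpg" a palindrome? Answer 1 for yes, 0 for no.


Input: ehnoglpg
Reversed: gplgonhe
  Compare pos 0 ('e') with pos 7 ('g'): MISMATCH
  Compare pos 1 ('h') with pos 6 ('p'): MISMATCH
  Compare pos 2 ('n') with pos 5 ('l'): MISMATCH
  Compare pos 3 ('o') with pos 4 ('g'): MISMATCH
Result: not a palindrome

0


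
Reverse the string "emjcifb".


Input: emjcifb
Reading characters right to left:
  Position 6: 'b'
  Position 5: 'f'
  Position 4: 'i'
  Position 3: 'c'
  Position 2: 'j'
  Position 1: 'm'
  Position 0: 'e'
Reversed: bficjme

bficjme


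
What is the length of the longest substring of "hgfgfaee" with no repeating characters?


Input: "hgfgfaee"
Sliding window (track last position of each char):
  Position 0 ('h'): window [0,0] length 1 -- new best
  Position 1 ('g'): window [0,1] length 2 -- new best
  Position 2 ('f'): window [0,2] length 3 -- new best
  Position 3 ('g'): repeat (last at 1), move window start to 2
  Position 3 ('g'): window [2,3] length 2
  Position 4 ('f'): repeat (last at 2), move window start to 3
  Position 4 ('f'): window [3,4] length 2
  Position 5 ('a'): window [3,5] length 3
  Position 6 ('e'): window [3,6] length 4 -- new best
  Position 7 ('e'): repeat (last at 6), move window start to 7
  Position 7 ('e'): window [7,7] length 1
Longest substring with no repeats: "gfae" with length 4

4


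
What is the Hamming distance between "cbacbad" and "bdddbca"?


Comparing "cbacbad" and "bdddbca" position by position:
  Position 0: 'c' vs 'b' => differ
  Position 1: 'b' vs 'd' => differ
  Position 2: 'a' vs 'd' => differ
  Position 3: 'c' vs 'd' => differ
  Position 4: 'b' vs 'b' => same
  Position 5: 'a' vs 'c' => differ
  Position 6: 'd' vs 'a' => differ
Total differences (Hamming distance): 6

6


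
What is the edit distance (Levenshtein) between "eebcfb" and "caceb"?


Computing edit distance: "eebcfb" -> "caceb"
DP table:
           c    a    c    e    b
      0    1    2    3    4    5
  e   1    1    2    3    3    4
  e   2    2    2    3    3    4
  b   3    3    3    3    4    3
  c   4    3    4    3    4    4
  f   5    4    4    4    4    5
  b   6    5    5    5    5    4
Edit distance = dp[6][5] = 4

4


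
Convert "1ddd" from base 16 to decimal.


Input: "1ddd" in base 16
Positional expansion:
  Digit '1' (value 1) x 16^3 = 4096
  Digit 'd' (value 13) x 16^2 = 3328
  Digit 'd' (value 13) x 16^1 = 208
  Digit 'd' (value 13) x 16^0 = 13
Sum = 7645

7645


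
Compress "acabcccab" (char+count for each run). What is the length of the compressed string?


Input: acabcccab
Runs:
  'a' x 1 => "a1"
  'c' x 1 => "c1"
  'a' x 1 => "a1"
  'b' x 1 => "b1"
  'c' x 3 => "c3"
  'a' x 1 => "a1"
  'b' x 1 => "b1"
Compressed: "a1c1a1b1c3a1b1"
Compressed length: 14

14


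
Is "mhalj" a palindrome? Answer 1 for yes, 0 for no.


Input: mhalj
Reversed: jlahm
  Compare pos 0 ('m') with pos 4 ('j'): MISMATCH
  Compare pos 1 ('h') with pos 3 ('l'): MISMATCH
Result: not a palindrome

0


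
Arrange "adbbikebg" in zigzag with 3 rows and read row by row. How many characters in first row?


Zigzag "adbbikebg" into 3 rows:
Placing characters:
  'a' => row 0
  'd' => row 1
  'b' => row 2
  'b' => row 1
  'i' => row 0
  'k' => row 1
  'e' => row 2
  'b' => row 1
  'g' => row 0
Rows:
  Row 0: "aig"
  Row 1: "dbkb"
  Row 2: "be"
First row length: 3

3


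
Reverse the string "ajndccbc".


Input: ajndccbc
Reading characters right to left:
  Position 7: 'c'
  Position 6: 'b'
  Position 5: 'c'
  Position 4: 'c'
  Position 3: 'd'
  Position 2: 'n'
  Position 1: 'j'
  Position 0: 'a'
Reversed: cbccdnja

cbccdnja


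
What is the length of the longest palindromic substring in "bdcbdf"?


Input: "bdcbdf"
Checking substrings for palindromes:
  No multi-char palindromic substrings found
Longest palindromic substring: "b" with length 1

1


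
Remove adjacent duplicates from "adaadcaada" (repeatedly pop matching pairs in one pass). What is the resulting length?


Input: adaadcaada
Stack-based adjacent duplicate removal:
  Read 'a': push. Stack: a
  Read 'd': push. Stack: ad
  Read 'a': push. Stack: ada
  Read 'a': matches stack top 'a' => pop. Stack: ad
  Read 'd': matches stack top 'd' => pop. Stack: a
  Read 'c': push. Stack: ac
  Read 'a': push. Stack: aca
  Read 'a': matches stack top 'a' => pop. Stack: ac
  Read 'd': push. Stack: acd
  Read 'a': push. Stack: acda
Final stack: "acda" (length 4)

4


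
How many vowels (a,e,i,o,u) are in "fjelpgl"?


Input: fjelpgl
Checking each character:
  'f' at position 0: consonant
  'j' at position 1: consonant
  'e' at position 2: vowel (running total: 1)
  'l' at position 3: consonant
  'p' at position 4: consonant
  'g' at position 5: consonant
  'l' at position 6: consonant
Total vowels: 1

1


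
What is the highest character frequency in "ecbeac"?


Input: ecbeac
Character counts:
  'a': 1
  'b': 1
  'c': 2
  'e': 2
Maximum frequency: 2

2


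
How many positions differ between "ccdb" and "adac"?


Comparing "ccdb" and "adac" position by position:
  Position 0: 'c' vs 'a' => DIFFER
  Position 1: 'c' vs 'd' => DIFFER
  Position 2: 'd' vs 'a' => DIFFER
  Position 3: 'b' vs 'c' => DIFFER
Positions that differ: 4

4


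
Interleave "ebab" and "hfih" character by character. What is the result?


Interleaving "ebab" and "hfih":
  Position 0: 'e' from first, 'h' from second => "eh"
  Position 1: 'b' from first, 'f' from second => "bf"
  Position 2: 'a' from first, 'i' from second => "ai"
  Position 3: 'b' from first, 'h' from second => "bh"
Result: ehbfaibh

ehbfaibh


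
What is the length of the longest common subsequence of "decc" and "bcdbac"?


LCS of "decc" and "bcdbac"
DP table:
           b    c    d    b    a    c
      0    0    0    0    0    0    0
  d   0    0    0    1    1    1    1
  e   0    0    0    1    1    1    1
  c   0    0    1    1    1    1    2
  c   0    0    1    1    1    1    2
LCS length = dp[4][6] = 2

2


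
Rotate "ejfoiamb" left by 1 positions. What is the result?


Input: "ejfoiamb", rotate left by 1
First 1 characters: "e"
Remaining characters: "jfoiamb"
Concatenate remaining + first: "jfoiamb" + "e" = "jfoiambe"

jfoiambe


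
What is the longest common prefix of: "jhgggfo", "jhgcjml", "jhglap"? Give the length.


Words: jhgggfo, jhgcjml, jhglap
  Position 0: all 'j' => match
  Position 1: all 'h' => match
  Position 2: all 'g' => match
  Position 3: ('g', 'c', 'l') => mismatch, stop
LCP = "jhg" (length 3)

3


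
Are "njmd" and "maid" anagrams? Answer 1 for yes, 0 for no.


Strings: "njmd", "maid"
Sorted first:  djmn
Sorted second: adim
Differ at position 0: 'd' vs 'a' => not anagrams

0


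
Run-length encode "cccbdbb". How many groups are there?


Input: cccbdbb
Scanning for consecutive runs:
  Group 1: 'c' x 3 (positions 0-2)
  Group 2: 'b' x 1 (positions 3-3)
  Group 3: 'd' x 1 (positions 4-4)
  Group 4: 'b' x 2 (positions 5-6)
Total groups: 4

4


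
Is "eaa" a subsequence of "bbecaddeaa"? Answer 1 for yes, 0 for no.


Check if "eaa" is a subsequence of "bbecaddeaa"
Greedy scan:
  Position 0 ('b'): no match needed
  Position 1 ('b'): no match needed
  Position 2 ('e'): matches sub[0] = 'e'
  Position 3 ('c'): no match needed
  Position 4 ('a'): matches sub[1] = 'a'
  Position 5 ('d'): no match needed
  Position 6 ('d'): no match needed
  Position 7 ('e'): no match needed
  Position 8 ('a'): matches sub[2] = 'a'
  Position 9 ('a'): no match needed
All 3 characters matched => is a subsequence

1


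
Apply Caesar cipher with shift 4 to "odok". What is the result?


Caesar cipher: shift "odok" by 4
  'o' (pos 14) + 4 = pos 18 = 's'
  'd' (pos 3) + 4 = pos 7 = 'h'
  'o' (pos 14) + 4 = pos 18 = 's'
  'k' (pos 10) + 4 = pos 14 = 'o'
Result: shso

shso


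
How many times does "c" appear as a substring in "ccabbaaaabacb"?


Searching for "c" in "ccabbaaaabacb"
Scanning each position:
  Position 0: "c" => MATCH
  Position 1: "c" => MATCH
  Position 2: "a" => no
  Position 3: "b" => no
  Position 4: "b" => no
  Position 5: "a" => no
  Position 6: "a" => no
  Position 7: "a" => no
  Position 8: "a" => no
  Position 9: "b" => no
  Position 10: "a" => no
  Position 11: "c" => MATCH
  Position 12: "b" => no
Total occurrences: 3

3


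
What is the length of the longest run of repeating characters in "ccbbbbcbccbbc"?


Input: "ccbbbbcbccbbc"
Scanning for longest run:
  Position 1 ('c'): continues run of 'c', length=2
  Position 2 ('b'): new char, reset run to 1
  Position 3 ('b'): continues run of 'b', length=2
  Position 4 ('b'): continues run of 'b', length=3
  Position 5 ('b'): continues run of 'b', length=4
  Position 6 ('c'): new char, reset run to 1
  Position 7 ('b'): new char, reset run to 1
  Position 8 ('c'): new char, reset run to 1
  Position 9 ('c'): continues run of 'c', length=2
  Position 10 ('b'): new char, reset run to 1
  Position 11 ('b'): continues run of 'b', length=2
  Position 12 ('c'): new char, reset run to 1
Longest run: 'b' with length 4

4


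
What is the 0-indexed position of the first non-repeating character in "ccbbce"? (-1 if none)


Input: ccbbce
Character frequencies:
  'b': 2
  'c': 3
  'e': 1
Scanning left to right for freq == 1:
  Position 0 ('c'): freq=3, skip
  Position 1 ('c'): freq=3, skip
  Position 2 ('b'): freq=2, skip
  Position 3 ('b'): freq=2, skip
  Position 4 ('c'): freq=3, skip
  Position 5 ('e'): unique! => answer = 5

5


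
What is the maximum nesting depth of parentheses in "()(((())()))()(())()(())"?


Input: "()(((())()))()(())()(())"
Tracking depth:
  Position 0 '(': depth becomes 1
  Position 1 ')': depth becomes 0
  Position 2 '(': depth becomes 1
  Position 3 '(': depth becomes 2
  Position 4 '(': depth becomes 3
  Position 5 '(': depth becomes 4
  Position 6 ')': depth becomes 3
  Position 7 ')': depth becomes 2
  Position 8 '(': depth becomes 3
  Position 9 ')': depth becomes 2
  Position 10 ')': depth becomes 1
  Position 11 ')': depth becomes 0
  Position 12 '(': depth becomes 1
  Position 13 ')': depth becomes 0
  Position 14 '(': depth becomes 1
  Position 15 '(': depth becomes 2
  Position 16 ')': depth becomes 1
  Position 17 ')': depth becomes 0
  Position 18 '(': depth becomes 1
  Position 19 ')': depth becomes 0
  Position 20 '(': depth becomes 1
  Position 21 '(': depth becomes 2
  Position 22 ')': depth becomes 1
  Position 23 ')': depth becomes 0
Maximum depth reached: 4

4


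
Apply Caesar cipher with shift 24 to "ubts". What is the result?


Caesar cipher: shift "ubts" by 24
  'u' (pos 20) + 24 = pos 18 = 's'
  'b' (pos 1) + 24 = pos 25 = 'z'
  't' (pos 19) + 24 = pos 17 = 'r'
  's' (pos 18) + 24 = pos 16 = 'q'
Result: szrq

szrq


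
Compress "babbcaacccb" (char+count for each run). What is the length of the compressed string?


Input: babbcaacccb
Runs:
  'b' x 1 => "b1"
  'a' x 1 => "a1"
  'b' x 2 => "b2"
  'c' x 1 => "c1"
  'a' x 2 => "a2"
  'c' x 3 => "c3"
  'b' x 1 => "b1"
Compressed: "b1a1b2c1a2c3b1"
Compressed length: 14

14


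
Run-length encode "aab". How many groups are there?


Input: aab
Scanning for consecutive runs:
  Group 1: 'a' x 2 (positions 0-1)
  Group 2: 'b' x 1 (positions 2-2)
Total groups: 2

2


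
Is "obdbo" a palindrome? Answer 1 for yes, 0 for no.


Input: obdbo
Reversed: obdbo
  Compare pos 0 ('o') with pos 4 ('o'): match
  Compare pos 1 ('b') with pos 3 ('b'): match
Result: palindrome

1


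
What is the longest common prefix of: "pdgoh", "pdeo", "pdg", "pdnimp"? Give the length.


Words: pdgoh, pdeo, pdg, pdnimp
  Position 0: all 'p' => match
  Position 1: all 'd' => match
  Position 2: ('g', 'e', 'g', 'n') => mismatch, stop
LCP = "pd" (length 2)

2


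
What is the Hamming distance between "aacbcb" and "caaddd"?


Comparing "aacbcb" and "caaddd" position by position:
  Position 0: 'a' vs 'c' => differ
  Position 1: 'a' vs 'a' => same
  Position 2: 'c' vs 'a' => differ
  Position 3: 'b' vs 'd' => differ
  Position 4: 'c' vs 'd' => differ
  Position 5: 'b' vs 'd' => differ
Total differences (Hamming distance): 5

5


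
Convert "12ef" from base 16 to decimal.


Input: "12ef" in base 16
Positional expansion:
  Digit '1' (value 1) x 16^3 = 4096
  Digit '2' (value 2) x 16^2 = 512
  Digit 'e' (value 14) x 16^1 = 224
  Digit 'f' (value 15) x 16^0 = 15
Sum = 4847

4847


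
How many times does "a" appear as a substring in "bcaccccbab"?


Searching for "a" in "bcaccccbab"
Scanning each position:
  Position 0: "b" => no
  Position 1: "c" => no
  Position 2: "a" => MATCH
  Position 3: "c" => no
  Position 4: "c" => no
  Position 5: "c" => no
  Position 6: "c" => no
  Position 7: "b" => no
  Position 8: "a" => MATCH
  Position 9: "b" => no
Total occurrences: 2

2


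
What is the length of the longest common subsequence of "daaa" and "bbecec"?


LCS of "daaa" and "bbecec"
DP table:
           b    b    e    c    e    c
      0    0    0    0    0    0    0
  d   0    0    0    0    0    0    0
  a   0    0    0    0    0    0    0
  a   0    0    0    0    0    0    0
  a   0    0    0    0    0    0    0
LCS length = dp[4][6] = 0

0


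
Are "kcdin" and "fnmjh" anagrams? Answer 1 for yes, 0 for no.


Strings: "kcdin", "fnmjh"
Sorted first:  cdikn
Sorted second: fhjmn
Differ at position 0: 'c' vs 'f' => not anagrams

0


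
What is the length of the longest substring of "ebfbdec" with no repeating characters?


Input: "ebfbdec"
Sliding window (track last position of each char):
  Position 0 ('e'): window [0,0] length 1 -- new best
  Position 1 ('b'): window [0,1] length 2 -- new best
  Position 2 ('f'): window [0,2] length 3 -- new best
  Position 3 ('b'): repeat (last at 1), move window start to 2
  Position 3 ('b'): window [2,3] length 2
  Position 4 ('d'): window [2,4] length 3
  Position 5 ('e'): window [2,5] length 4 -- new best
  Position 6 ('c'): window [2,6] length 5 -- new best
Longest substring with no repeats: "fbdec" with length 5

5


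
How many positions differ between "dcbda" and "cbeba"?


Comparing "dcbda" and "cbeba" position by position:
  Position 0: 'd' vs 'c' => DIFFER
  Position 1: 'c' vs 'b' => DIFFER
  Position 2: 'b' vs 'e' => DIFFER
  Position 3: 'd' vs 'b' => DIFFER
  Position 4: 'a' vs 'a' => same
Positions that differ: 4

4


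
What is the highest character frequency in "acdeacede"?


Input: acdeacede
Character counts:
  'a': 2
  'c': 2
  'd': 2
  'e': 3
Maximum frequency: 3

3


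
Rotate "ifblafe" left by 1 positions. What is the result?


Input: "ifblafe", rotate left by 1
First 1 characters: "i"
Remaining characters: "fblafe"
Concatenate remaining + first: "fblafe" + "i" = "fblafei"

fblafei


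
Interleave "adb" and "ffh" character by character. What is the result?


Interleaving "adb" and "ffh":
  Position 0: 'a' from first, 'f' from second => "af"
  Position 1: 'd' from first, 'f' from second => "df"
  Position 2: 'b' from first, 'h' from second => "bh"
Result: afdfbh

afdfbh


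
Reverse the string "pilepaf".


Input: pilepaf
Reading characters right to left:
  Position 6: 'f'
  Position 5: 'a'
  Position 4: 'p'
  Position 3: 'e'
  Position 2: 'l'
  Position 1: 'i'
  Position 0: 'p'
Reversed: fapelip

fapelip


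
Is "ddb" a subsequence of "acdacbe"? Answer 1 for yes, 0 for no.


Check if "ddb" is a subsequence of "acdacbe"
Greedy scan:
  Position 0 ('a'): no match needed
  Position 1 ('c'): no match needed
  Position 2 ('d'): matches sub[0] = 'd'
  Position 3 ('a'): no match needed
  Position 4 ('c'): no match needed
  Position 5 ('b'): no match needed
  Position 6 ('e'): no match needed
Only matched 1/3 characters => not a subsequence

0


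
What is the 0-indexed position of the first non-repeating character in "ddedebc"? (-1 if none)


Input: ddedebc
Character frequencies:
  'b': 1
  'c': 1
  'd': 3
  'e': 2
Scanning left to right for freq == 1:
  Position 0 ('d'): freq=3, skip
  Position 1 ('d'): freq=3, skip
  Position 2 ('e'): freq=2, skip
  Position 3 ('d'): freq=3, skip
  Position 4 ('e'): freq=2, skip
  Position 5 ('b'): unique! => answer = 5

5


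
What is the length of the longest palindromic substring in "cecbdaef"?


Input: "cecbdaef"
Checking substrings for palindromes:
  [0:3] "cec" (len 3) => palindrome
Longest palindromic substring: "cec" with length 3

3


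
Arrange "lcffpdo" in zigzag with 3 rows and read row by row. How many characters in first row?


Zigzag "lcffpdo" into 3 rows:
Placing characters:
  'l' => row 0
  'c' => row 1
  'f' => row 2
  'f' => row 1
  'p' => row 0
  'd' => row 1
  'o' => row 2
Rows:
  Row 0: "lp"
  Row 1: "cfd"
  Row 2: "fo"
First row length: 2

2


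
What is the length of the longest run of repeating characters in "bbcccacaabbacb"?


Input: "bbcccacaabbacb"
Scanning for longest run:
  Position 1 ('b'): continues run of 'b', length=2
  Position 2 ('c'): new char, reset run to 1
  Position 3 ('c'): continues run of 'c', length=2
  Position 4 ('c'): continues run of 'c', length=3
  Position 5 ('a'): new char, reset run to 1
  Position 6 ('c'): new char, reset run to 1
  Position 7 ('a'): new char, reset run to 1
  Position 8 ('a'): continues run of 'a', length=2
  Position 9 ('b'): new char, reset run to 1
  Position 10 ('b'): continues run of 'b', length=2
  Position 11 ('a'): new char, reset run to 1
  Position 12 ('c'): new char, reset run to 1
  Position 13 ('b'): new char, reset run to 1
Longest run: 'c' with length 3

3


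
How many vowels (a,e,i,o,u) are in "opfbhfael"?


Input: opfbhfael
Checking each character:
  'o' at position 0: vowel (running total: 1)
  'p' at position 1: consonant
  'f' at position 2: consonant
  'b' at position 3: consonant
  'h' at position 4: consonant
  'f' at position 5: consonant
  'a' at position 6: vowel (running total: 2)
  'e' at position 7: vowel (running total: 3)
  'l' at position 8: consonant
Total vowels: 3

3


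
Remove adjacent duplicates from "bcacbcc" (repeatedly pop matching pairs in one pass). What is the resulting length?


Input: bcacbcc
Stack-based adjacent duplicate removal:
  Read 'b': push. Stack: b
  Read 'c': push. Stack: bc
  Read 'a': push. Stack: bca
  Read 'c': push. Stack: bcac
  Read 'b': push. Stack: bcacb
  Read 'c': push. Stack: bcacbc
  Read 'c': matches stack top 'c' => pop. Stack: bcacb
Final stack: "bcacb" (length 5)

5


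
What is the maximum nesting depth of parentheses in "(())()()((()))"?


Input: "(())()()((()))"
Tracking depth:
  Position 0 '(': depth becomes 1
  Position 1 '(': depth becomes 2
  Position 2 ')': depth becomes 1
  Position 3 ')': depth becomes 0
  Position 4 '(': depth becomes 1
  Position 5 ')': depth becomes 0
  Position 6 '(': depth becomes 1
  Position 7 ')': depth becomes 0
  Position 8 '(': depth becomes 1
  Position 9 '(': depth becomes 2
  Position 10 '(': depth becomes 3
  Position 11 ')': depth becomes 2
  Position 12 ')': depth becomes 1
  Position 13 ')': depth becomes 0
Maximum depth reached: 3

3


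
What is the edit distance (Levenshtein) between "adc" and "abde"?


Computing edit distance: "adc" -> "abde"
DP table:
           a    b    d    e
      0    1    2    3    4
  a   1    0    1    2    3
  d   2    1    1    1    2
  c   3    2    2    2    2
Edit distance = dp[3][4] = 2

2


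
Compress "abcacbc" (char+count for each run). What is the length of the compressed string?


Input: abcacbc
Runs:
  'a' x 1 => "a1"
  'b' x 1 => "b1"
  'c' x 1 => "c1"
  'a' x 1 => "a1"
  'c' x 1 => "c1"
  'b' x 1 => "b1"
  'c' x 1 => "c1"
Compressed: "a1b1c1a1c1b1c1"
Compressed length: 14

14


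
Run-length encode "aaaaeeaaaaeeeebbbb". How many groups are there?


Input: aaaaeeaaaaeeeebbbb
Scanning for consecutive runs:
  Group 1: 'a' x 4 (positions 0-3)
  Group 2: 'e' x 2 (positions 4-5)
  Group 3: 'a' x 4 (positions 6-9)
  Group 4: 'e' x 4 (positions 10-13)
  Group 5: 'b' x 4 (positions 14-17)
Total groups: 5

5


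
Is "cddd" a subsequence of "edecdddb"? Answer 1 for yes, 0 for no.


Check if "cddd" is a subsequence of "edecdddb"
Greedy scan:
  Position 0 ('e'): no match needed
  Position 1 ('d'): no match needed
  Position 2 ('e'): no match needed
  Position 3 ('c'): matches sub[0] = 'c'
  Position 4 ('d'): matches sub[1] = 'd'
  Position 5 ('d'): matches sub[2] = 'd'
  Position 6 ('d'): matches sub[3] = 'd'
  Position 7 ('b'): no match needed
All 4 characters matched => is a subsequence

1


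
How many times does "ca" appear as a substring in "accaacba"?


Searching for "ca" in "accaacba"
Scanning each position:
  Position 0: "ac" => no
  Position 1: "cc" => no
  Position 2: "ca" => MATCH
  Position 3: "aa" => no
  Position 4: "ac" => no
  Position 5: "cb" => no
  Position 6: "ba" => no
Total occurrences: 1

1


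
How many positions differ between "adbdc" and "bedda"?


Comparing "adbdc" and "bedda" position by position:
  Position 0: 'a' vs 'b' => DIFFER
  Position 1: 'd' vs 'e' => DIFFER
  Position 2: 'b' vs 'd' => DIFFER
  Position 3: 'd' vs 'd' => same
  Position 4: 'c' vs 'a' => DIFFER
Positions that differ: 4

4


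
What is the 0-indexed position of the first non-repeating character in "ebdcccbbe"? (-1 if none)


Input: ebdcccbbe
Character frequencies:
  'b': 3
  'c': 3
  'd': 1
  'e': 2
Scanning left to right for freq == 1:
  Position 0 ('e'): freq=2, skip
  Position 1 ('b'): freq=3, skip
  Position 2 ('d'): unique! => answer = 2

2


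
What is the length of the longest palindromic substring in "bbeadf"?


Input: "bbeadf"
Checking substrings for palindromes:
  [0:2] "bb" (len 2) => palindrome
Longest palindromic substring: "bb" with length 2

2


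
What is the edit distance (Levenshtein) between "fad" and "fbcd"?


Computing edit distance: "fad" -> "fbcd"
DP table:
           f    b    c    d
      0    1    2    3    4
  f   1    0    1    2    3
  a   2    1    1    2    3
  d   3    2    2    2    2
Edit distance = dp[3][4] = 2

2


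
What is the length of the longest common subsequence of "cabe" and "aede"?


LCS of "cabe" and "aede"
DP table:
           a    e    d    e
      0    0    0    0    0
  c   0    0    0    0    0
  a   0    1    1    1    1
  b   0    1    1    1    1
  e   0    1    2    2    2
LCS length = dp[4][4] = 2

2


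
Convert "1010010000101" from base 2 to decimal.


Input: "1010010000101" in base 2
Positional expansion:
  Digit '1' (value 1) x 2^12 = 4096
  Digit '0' (value 0) x 2^11 = 0
  Digit '1' (value 1) x 2^10 = 1024
  Digit '0' (value 0) x 2^9 = 0
  Digit '0' (value 0) x 2^8 = 0
  Digit '1' (value 1) x 2^7 = 128
  Digit '0' (value 0) x 2^6 = 0
  Digit '0' (value 0) x 2^5 = 0
  Digit '0' (value 0) x 2^4 = 0
  Digit '0' (value 0) x 2^3 = 0
  Digit '1' (value 1) x 2^2 = 4
  Digit '0' (value 0) x 2^1 = 0
  Digit '1' (value 1) x 2^0 = 1
Sum = 5253

5253


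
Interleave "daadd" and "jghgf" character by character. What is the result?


Interleaving "daadd" and "jghgf":
  Position 0: 'd' from first, 'j' from second => "dj"
  Position 1: 'a' from first, 'g' from second => "ag"
  Position 2: 'a' from first, 'h' from second => "ah"
  Position 3: 'd' from first, 'g' from second => "dg"
  Position 4: 'd' from first, 'f' from second => "df"
Result: djagahdgdf

djagahdgdf


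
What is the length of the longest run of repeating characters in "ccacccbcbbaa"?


Input: "ccacccbcbbaa"
Scanning for longest run:
  Position 1 ('c'): continues run of 'c', length=2
  Position 2 ('a'): new char, reset run to 1
  Position 3 ('c'): new char, reset run to 1
  Position 4 ('c'): continues run of 'c', length=2
  Position 5 ('c'): continues run of 'c', length=3
  Position 6 ('b'): new char, reset run to 1
  Position 7 ('c'): new char, reset run to 1
  Position 8 ('b'): new char, reset run to 1
  Position 9 ('b'): continues run of 'b', length=2
  Position 10 ('a'): new char, reset run to 1
  Position 11 ('a'): continues run of 'a', length=2
Longest run: 'c' with length 3

3


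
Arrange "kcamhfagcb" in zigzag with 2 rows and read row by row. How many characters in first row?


Zigzag "kcamhfagcb" into 2 rows:
Placing characters:
  'k' => row 0
  'c' => row 1
  'a' => row 0
  'm' => row 1
  'h' => row 0
  'f' => row 1
  'a' => row 0
  'g' => row 1
  'c' => row 0
  'b' => row 1
Rows:
  Row 0: "kahac"
  Row 1: "cmfgb"
First row length: 5

5


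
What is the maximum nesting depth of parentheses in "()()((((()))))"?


Input: "()()((((()))))"
Tracking depth:
  Position 0 '(': depth becomes 1
  Position 1 ')': depth becomes 0
  Position 2 '(': depth becomes 1
  Position 3 ')': depth becomes 0
  Position 4 '(': depth becomes 1
  Position 5 '(': depth becomes 2
  Position 6 '(': depth becomes 3
  Position 7 '(': depth becomes 4
  Position 8 '(': depth becomes 5
  Position 9 ')': depth becomes 4
  Position 10 ')': depth becomes 3
  Position 11 ')': depth becomes 2
  Position 12 ')': depth becomes 1
  Position 13 ')': depth becomes 0
Maximum depth reached: 5

5


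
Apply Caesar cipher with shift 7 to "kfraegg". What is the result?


Caesar cipher: shift "kfraegg" by 7
  'k' (pos 10) + 7 = pos 17 = 'r'
  'f' (pos 5) + 7 = pos 12 = 'm'
  'r' (pos 17) + 7 = pos 24 = 'y'
  'a' (pos 0) + 7 = pos 7 = 'h'
  'e' (pos 4) + 7 = pos 11 = 'l'
  'g' (pos 6) + 7 = pos 13 = 'n'
  'g' (pos 6) + 7 = pos 13 = 'n'
Result: rmyhlnn

rmyhlnn


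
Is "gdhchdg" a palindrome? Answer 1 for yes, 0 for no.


Input: gdhchdg
Reversed: gdhchdg
  Compare pos 0 ('g') with pos 6 ('g'): match
  Compare pos 1 ('d') with pos 5 ('d'): match
  Compare pos 2 ('h') with pos 4 ('h'): match
Result: palindrome

1


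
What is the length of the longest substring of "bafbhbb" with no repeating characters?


Input: "bafbhbb"
Sliding window (track last position of each char):
  Position 0 ('b'): window [0,0] length 1 -- new best
  Position 1 ('a'): window [0,1] length 2 -- new best
  Position 2 ('f'): window [0,2] length 3 -- new best
  Position 3 ('b'): repeat (last at 0), move window start to 1
  Position 3 ('b'): window [1,3] length 3
  Position 4 ('h'): window [1,4] length 4 -- new best
  Position 5 ('b'): repeat (last at 3), move window start to 4
  Position 5 ('b'): window [4,5] length 2
  Position 6 ('b'): repeat (last at 5), move window start to 6
  Position 6 ('b'): window [6,6] length 1
Longest substring with no repeats: "afbh" with length 4

4


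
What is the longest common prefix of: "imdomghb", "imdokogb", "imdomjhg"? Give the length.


Words: imdomghb, imdokogb, imdomjhg
  Position 0: all 'i' => match
  Position 1: all 'm' => match
  Position 2: all 'd' => match
  Position 3: all 'o' => match
  Position 4: ('m', 'k', 'm') => mismatch, stop
LCP = "imdo" (length 4)

4


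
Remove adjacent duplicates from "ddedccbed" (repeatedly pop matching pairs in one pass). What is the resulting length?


Input: ddedccbed
Stack-based adjacent duplicate removal:
  Read 'd': push. Stack: d
  Read 'd': matches stack top 'd' => pop. Stack: (empty)
  Read 'e': push. Stack: e
  Read 'd': push. Stack: ed
  Read 'c': push. Stack: edc
  Read 'c': matches stack top 'c' => pop. Stack: ed
  Read 'b': push. Stack: edb
  Read 'e': push. Stack: edbe
  Read 'd': push. Stack: edbed
Final stack: "edbed" (length 5)

5


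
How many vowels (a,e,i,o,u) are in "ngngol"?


Input: ngngol
Checking each character:
  'n' at position 0: consonant
  'g' at position 1: consonant
  'n' at position 2: consonant
  'g' at position 3: consonant
  'o' at position 4: vowel (running total: 1)
  'l' at position 5: consonant
Total vowels: 1

1


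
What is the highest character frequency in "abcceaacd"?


Input: abcceaacd
Character counts:
  'a': 3
  'b': 1
  'c': 3
  'd': 1
  'e': 1
Maximum frequency: 3

3


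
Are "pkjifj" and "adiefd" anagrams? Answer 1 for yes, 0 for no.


Strings: "pkjifj", "adiefd"
Sorted first:  fijjkp
Sorted second: addefi
Differ at position 0: 'f' vs 'a' => not anagrams

0


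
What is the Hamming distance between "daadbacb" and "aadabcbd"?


Comparing "daadbacb" and "aadabcbd" position by position:
  Position 0: 'd' vs 'a' => differ
  Position 1: 'a' vs 'a' => same
  Position 2: 'a' vs 'd' => differ
  Position 3: 'd' vs 'a' => differ
  Position 4: 'b' vs 'b' => same
  Position 5: 'a' vs 'c' => differ
  Position 6: 'c' vs 'b' => differ
  Position 7: 'b' vs 'd' => differ
Total differences (Hamming distance): 6

6
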